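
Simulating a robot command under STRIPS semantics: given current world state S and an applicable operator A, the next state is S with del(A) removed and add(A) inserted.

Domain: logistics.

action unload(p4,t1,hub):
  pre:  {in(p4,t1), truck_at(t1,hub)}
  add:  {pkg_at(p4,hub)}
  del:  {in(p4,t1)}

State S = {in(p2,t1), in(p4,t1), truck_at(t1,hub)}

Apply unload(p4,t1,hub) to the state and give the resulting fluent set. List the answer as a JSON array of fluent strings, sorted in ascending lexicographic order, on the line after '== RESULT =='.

Compute (S \ del) ∪ add:
  pre ⊆ S: {in(p4,t1), truck_at(t1,hub)} ⊆ S  — applicable
  S \ del = {in(p2,t1), truck_at(t1,hub)}
  ∪ add   = {in(p2,t1), pkg_at(p4,hub), truck_at(t1,hub)}

== RESULT ==
["in(p2,t1)", "pkg_at(p4,hub)", "truck_at(t1,hub)"]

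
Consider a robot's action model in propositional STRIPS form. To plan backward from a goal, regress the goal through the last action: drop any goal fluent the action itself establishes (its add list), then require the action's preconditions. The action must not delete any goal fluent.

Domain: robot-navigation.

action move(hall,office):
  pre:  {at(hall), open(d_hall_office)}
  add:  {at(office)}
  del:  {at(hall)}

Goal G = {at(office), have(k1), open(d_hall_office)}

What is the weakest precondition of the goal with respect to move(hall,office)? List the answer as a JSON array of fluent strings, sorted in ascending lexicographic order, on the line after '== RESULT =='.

Regress:
  G ∩ del = {}  (empty — regression defined)
  G \ add = {at(office), have(k1), open(d_hall_office)} \ {at(office)} = {have(k1), open(d_hall_office)}
  ∪ pre   = {have(k1), open(d_hall_office)} ∪ {at(hall), open(d_hall_office)}
          = {at(hall), have(k1), open(d_hall_office)}

== RESULT ==
["at(hall)", "have(k1)", "open(d_hall_office)"]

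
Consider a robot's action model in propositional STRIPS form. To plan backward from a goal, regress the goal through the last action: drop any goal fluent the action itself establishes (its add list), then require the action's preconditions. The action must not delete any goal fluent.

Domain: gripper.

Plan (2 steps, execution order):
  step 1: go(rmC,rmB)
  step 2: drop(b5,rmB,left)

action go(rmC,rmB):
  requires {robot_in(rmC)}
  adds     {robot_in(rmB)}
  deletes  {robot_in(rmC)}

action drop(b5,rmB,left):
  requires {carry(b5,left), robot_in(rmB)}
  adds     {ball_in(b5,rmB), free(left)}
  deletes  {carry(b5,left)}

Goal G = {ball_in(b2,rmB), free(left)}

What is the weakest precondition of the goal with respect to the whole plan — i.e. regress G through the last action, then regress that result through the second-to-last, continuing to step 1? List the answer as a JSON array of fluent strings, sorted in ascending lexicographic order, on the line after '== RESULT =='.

Regress step by step:
  through step 2 (drop(b5,rmB,left)): drop {free(left)}, keep {ball_in(b2,rmB)}, require {carry(b5,left), robot_in(rmB)}
    → {ball_in(b2,rmB), carry(b5,left), robot_in(rmB)}
  through step 1 (go(rmC,rmB)): drop {robot_in(rmB)}, keep {ball_in(b2,rmB), carry(b5,left)}, require {robot_in(rmC)}
    → {ball_in(b2,rmB), carry(b5,left), robot_in(rmC)}

== RESULT ==
["ball_in(b2,rmB)", "carry(b5,left)", "robot_in(rmC)"]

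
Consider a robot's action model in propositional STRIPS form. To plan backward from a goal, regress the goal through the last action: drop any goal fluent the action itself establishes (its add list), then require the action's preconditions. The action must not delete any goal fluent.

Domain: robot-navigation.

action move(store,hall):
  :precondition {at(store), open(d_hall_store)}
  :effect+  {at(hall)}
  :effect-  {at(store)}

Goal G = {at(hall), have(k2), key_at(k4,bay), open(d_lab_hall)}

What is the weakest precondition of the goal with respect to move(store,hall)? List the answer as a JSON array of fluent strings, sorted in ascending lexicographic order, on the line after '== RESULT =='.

Compute (G \ add) ∪ pre:
  G ∩ del = {}  (empty — regression defined)
  G \ add = {at(hall), have(k2), key_at(k4,bay), open(d_lab_hall)} \ {at(hall)} = {have(k2), key_at(k4,bay), open(d_lab_hall)}
  ∪ pre   = {have(k2), key_at(k4,bay), open(d_lab_hall)} ∪ {at(store), open(d_hall_store)}
          = {at(store), have(k2), key_at(k4,bay), open(d_hall_store), open(d_lab_hall)}

== RESULT ==
["at(store)", "have(k2)", "key_at(k4,bay)", "open(d_hall_store)", "open(d_lab_hall)"]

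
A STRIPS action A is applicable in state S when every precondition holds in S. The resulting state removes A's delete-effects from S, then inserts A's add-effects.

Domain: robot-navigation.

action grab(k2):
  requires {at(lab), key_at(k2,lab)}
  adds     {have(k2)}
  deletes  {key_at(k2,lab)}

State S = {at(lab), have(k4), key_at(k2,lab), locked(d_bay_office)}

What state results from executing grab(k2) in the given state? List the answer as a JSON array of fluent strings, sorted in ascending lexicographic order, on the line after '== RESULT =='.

Progress:
  pre ⊆ S: {at(lab), key_at(k2,lab)} ⊆ S  — applicable
  S \ del = {at(lab), have(k4), locked(d_bay_office)}
  ∪ add   = {at(lab), have(k2), have(k4), locked(d_bay_office)}

== RESULT ==
["at(lab)", "have(k2)", "have(k4)", "locked(d_bay_office)"]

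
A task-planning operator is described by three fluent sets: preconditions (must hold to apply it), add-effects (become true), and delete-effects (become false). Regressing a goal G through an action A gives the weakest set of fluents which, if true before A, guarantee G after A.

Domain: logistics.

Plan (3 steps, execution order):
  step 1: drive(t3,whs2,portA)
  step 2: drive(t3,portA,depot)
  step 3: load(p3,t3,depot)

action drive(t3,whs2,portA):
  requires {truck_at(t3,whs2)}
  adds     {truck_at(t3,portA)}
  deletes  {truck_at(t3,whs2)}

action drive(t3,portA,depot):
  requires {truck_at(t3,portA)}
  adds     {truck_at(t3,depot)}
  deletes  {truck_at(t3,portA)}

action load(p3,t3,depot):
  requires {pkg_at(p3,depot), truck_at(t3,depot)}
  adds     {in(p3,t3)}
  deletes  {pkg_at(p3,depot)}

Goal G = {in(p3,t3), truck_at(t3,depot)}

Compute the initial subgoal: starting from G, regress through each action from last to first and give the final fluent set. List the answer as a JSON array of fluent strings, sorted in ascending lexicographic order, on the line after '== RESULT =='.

Regress step by step:
  through step 3 (load(p3,t3,depot)): drop {in(p3,t3)}, keep {truck_at(t3,depot)}, require {pkg_at(p3,depot), truck_at(t3,depot)}
    → {pkg_at(p3,depot), truck_at(t3,depot)}
  through step 2 (drive(t3,portA,depot)): drop {truck_at(t3,depot)}, keep {pkg_at(p3,depot)}, require {truck_at(t3,portA)}
    → {pkg_at(p3,depot), truck_at(t3,portA)}
  through step 1 (drive(t3,whs2,portA)): drop {truck_at(t3,portA)}, keep {pkg_at(p3,depot)}, require {truck_at(t3,whs2)}
    → {pkg_at(p3,depot), truck_at(t3,whs2)}

== RESULT ==
["pkg_at(p3,depot)", "truck_at(t3,whs2)"]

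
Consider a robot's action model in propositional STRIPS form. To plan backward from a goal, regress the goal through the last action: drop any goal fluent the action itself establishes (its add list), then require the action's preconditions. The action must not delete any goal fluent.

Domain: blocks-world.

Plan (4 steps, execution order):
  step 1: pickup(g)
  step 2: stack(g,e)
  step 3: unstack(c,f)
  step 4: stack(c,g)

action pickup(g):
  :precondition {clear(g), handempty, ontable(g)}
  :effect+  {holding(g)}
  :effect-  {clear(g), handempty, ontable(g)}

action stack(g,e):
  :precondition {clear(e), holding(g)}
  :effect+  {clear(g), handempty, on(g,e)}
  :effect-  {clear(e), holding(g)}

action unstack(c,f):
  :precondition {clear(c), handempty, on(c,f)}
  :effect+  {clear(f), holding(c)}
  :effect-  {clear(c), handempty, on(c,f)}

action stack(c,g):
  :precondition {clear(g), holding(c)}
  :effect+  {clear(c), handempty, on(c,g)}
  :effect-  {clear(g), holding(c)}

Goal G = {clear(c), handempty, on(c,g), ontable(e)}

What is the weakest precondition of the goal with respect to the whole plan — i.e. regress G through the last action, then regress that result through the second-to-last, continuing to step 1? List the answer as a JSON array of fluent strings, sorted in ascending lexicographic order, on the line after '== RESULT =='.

Work backward from the goal:
  through step 4 (stack(c,g)): drop {clear(c), handempty, on(c,g)}, keep {ontable(e)}, require {clear(g), holding(c)}
    → {clear(g), holding(c), ontable(e)}
  through step 3 (unstack(c,f)): drop {holding(c)}, keep {clear(g), ontable(e)}, require {clear(c), handempty, on(c,f)}
    → {clear(c), clear(g), handempty, on(c,f), ontable(e)}
  through step 2 (stack(g,e)): drop {clear(g), handempty}, keep {clear(c), on(c,f), ontable(e)}, require {clear(e), holding(g)}
    → {clear(c), clear(e), holding(g), on(c,f), ontable(e)}
  through step 1 (pickup(g)): drop {holding(g)}, keep {clear(c), clear(e), on(c,f), ontable(e)}, require {clear(g), handempty, ontable(g)}
    → {clear(c), clear(e), clear(g), handempty, on(c,f), ontable(e), ontable(g)}

== RESULT ==
["clear(c)", "clear(e)", "clear(g)", "handempty", "on(c,f)", "ontable(e)", "ontable(g)"]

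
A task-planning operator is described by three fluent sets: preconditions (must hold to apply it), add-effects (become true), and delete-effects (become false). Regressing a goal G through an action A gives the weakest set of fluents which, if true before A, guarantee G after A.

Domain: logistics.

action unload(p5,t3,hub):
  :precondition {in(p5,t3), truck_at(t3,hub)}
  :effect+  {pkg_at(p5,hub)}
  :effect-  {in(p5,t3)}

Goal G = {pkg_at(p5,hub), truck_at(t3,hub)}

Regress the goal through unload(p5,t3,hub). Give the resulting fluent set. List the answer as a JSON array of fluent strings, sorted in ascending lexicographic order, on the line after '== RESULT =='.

Compute (G \ add) ∪ pre:
  G ∩ del = {}  (empty — regression defined)
  G \ add = {pkg_at(p5,hub), truck_at(t3,hub)} \ {pkg_at(p5,hub)} = {truck_at(t3,hub)}
  ∪ pre   = {truck_at(t3,hub)} ∪ {in(p5,t3), truck_at(t3,hub)}
          = {in(p5,t3), truck_at(t3,hub)}

== RESULT ==
["in(p5,t3)", "truck_at(t3,hub)"]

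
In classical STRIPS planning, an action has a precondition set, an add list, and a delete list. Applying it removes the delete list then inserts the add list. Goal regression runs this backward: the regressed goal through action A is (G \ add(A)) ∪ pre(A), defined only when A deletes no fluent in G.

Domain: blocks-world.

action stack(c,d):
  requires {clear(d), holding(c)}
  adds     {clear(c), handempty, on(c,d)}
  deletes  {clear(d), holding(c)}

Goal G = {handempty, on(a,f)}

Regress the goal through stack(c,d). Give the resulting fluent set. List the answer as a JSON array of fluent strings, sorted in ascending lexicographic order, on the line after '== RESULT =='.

Regress:
  G ∩ del = {}  (empty — regression defined)
  G \ add = {handempty, on(a,f)} \ {clear(c), handempty, on(c,d)} = {on(a,f)}
  ∪ pre   = {on(a,f)} ∪ {clear(d), holding(c)}
          = {clear(d), holding(c), on(a,f)}

== RESULT ==
["clear(d)", "holding(c)", "on(a,f)"]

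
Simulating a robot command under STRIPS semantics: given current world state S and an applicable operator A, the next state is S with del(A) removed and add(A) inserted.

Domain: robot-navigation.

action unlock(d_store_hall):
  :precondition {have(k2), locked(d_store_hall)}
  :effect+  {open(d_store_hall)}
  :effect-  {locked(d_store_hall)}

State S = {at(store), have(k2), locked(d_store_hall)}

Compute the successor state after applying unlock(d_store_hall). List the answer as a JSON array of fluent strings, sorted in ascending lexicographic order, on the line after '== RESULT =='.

Compute (S \ del) ∪ add:
  pre ⊆ S: {have(k2), locked(d_store_hall)} ⊆ S  — applicable
  S \ del = {at(store), have(k2)}
  ∪ add   = {at(store), have(k2), open(d_store_hall)}

== RESULT ==
["at(store)", "have(k2)", "open(d_store_hall)"]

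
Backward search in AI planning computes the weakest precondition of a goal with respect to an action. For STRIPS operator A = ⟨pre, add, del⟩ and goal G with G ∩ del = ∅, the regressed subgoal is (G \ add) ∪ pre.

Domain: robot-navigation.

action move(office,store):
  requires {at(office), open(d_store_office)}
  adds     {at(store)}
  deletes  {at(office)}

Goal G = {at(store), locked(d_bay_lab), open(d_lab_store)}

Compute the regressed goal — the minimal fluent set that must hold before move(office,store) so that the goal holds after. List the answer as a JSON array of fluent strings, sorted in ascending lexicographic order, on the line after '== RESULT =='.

Regress:
  G ∩ del = {}  (empty — regression defined)
  G \ add = {at(store), locked(d_bay_lab), open(d_lab_store)} \ {at(store)} = {locked(d_bay_lab), open(d_lab_store)}
  ∪ pre   = {locked(d_bay_lab), open(d_lab_store)} ∪ {at(office), open(d_store_office)}
          = {at(office), locked(d_bay_lab), open(d_lab_store), open(d_store_office)}

== RESULT ==
["at(office)", "locked(d_bay_lab)", "open(d_lab_store)", "open(d_store_office)"]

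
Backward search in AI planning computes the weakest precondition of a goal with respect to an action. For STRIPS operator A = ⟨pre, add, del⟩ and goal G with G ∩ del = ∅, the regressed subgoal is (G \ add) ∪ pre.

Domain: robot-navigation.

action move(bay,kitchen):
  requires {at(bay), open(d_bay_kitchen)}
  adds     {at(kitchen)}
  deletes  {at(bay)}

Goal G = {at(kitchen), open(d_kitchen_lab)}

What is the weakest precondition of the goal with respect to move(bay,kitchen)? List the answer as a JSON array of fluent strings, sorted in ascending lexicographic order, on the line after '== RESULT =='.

Compute (G \ add) ∪ pre:
  G ∩ del = {}  (empty — regression defined)
  G \ add = {at(kitchen), open(d_kitchen_lab)} \ {at(kitchen)} = {open(d_kitchen_lab)}
  ∪ pre   = {open(d_kitchen_lab)} ∪ {at(bay), open(d_bay_kitchen)}
          = {at(bay), open(d_bay_kitchen), open(d_kitchen_lab)}

== RESULT ==
["at(bay)", "open(d_bay_kitchen)", "open(d_kitchen_lab)"]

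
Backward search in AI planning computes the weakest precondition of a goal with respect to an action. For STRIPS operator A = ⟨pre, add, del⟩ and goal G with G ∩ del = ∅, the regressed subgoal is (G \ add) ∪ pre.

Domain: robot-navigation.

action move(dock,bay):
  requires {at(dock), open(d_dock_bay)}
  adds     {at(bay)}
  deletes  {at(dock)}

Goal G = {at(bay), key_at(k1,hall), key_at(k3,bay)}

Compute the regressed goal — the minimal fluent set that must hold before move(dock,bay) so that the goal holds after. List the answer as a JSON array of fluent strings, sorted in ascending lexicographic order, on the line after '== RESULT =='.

Compute (G \ add) ∪ pre:
  G ∩ del = {}  (empty — regression defined)
  G \ add = {at(bay), key_at(k1,hall), key_at(k3,bay)} \ {at(bay)} = {key_at(k1,hall), key_at(k3,bay)}
  ∪ pre   = {key_at(k1,hall), key_at(k3,bay)} ∪ {at(dock), open(d_dock_bay)}
          = {at(dock), key_at(k1,hall), key_at(k3,bay), open(d_dock_bay)}

== RESULT ==
["at(dock)", "key_at(k1,hall)", "key_at(k3,bay)", "open(d_dock_bay)"]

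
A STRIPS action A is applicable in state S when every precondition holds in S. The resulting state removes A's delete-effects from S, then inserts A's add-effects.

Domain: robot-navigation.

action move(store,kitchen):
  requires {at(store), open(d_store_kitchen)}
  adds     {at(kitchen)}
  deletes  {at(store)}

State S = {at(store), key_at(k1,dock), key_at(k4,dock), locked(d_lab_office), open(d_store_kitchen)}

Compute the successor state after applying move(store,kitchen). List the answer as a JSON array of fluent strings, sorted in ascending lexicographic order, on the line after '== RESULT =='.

Progress:
  pre ⊆ S: {at(store), open(d_store_kitchen)} ⊆ S  — applicable
  S \ del = {key_at(k1,dock), key_at(k4,dock), locked(d_lab_office), open(d_store_kitchen)}
  ∪ add   = {at(kitchen), key_at(k1,dock), key_at(k4,dock), locked(d_lab_office), open(d_store_kitchen)}

== RESULT ==
["at(kitchen)", "key_at(k1,dock)", "key_at(k4,dock)", "locked(d_lab_office)", "open(d_store_kitchen)"]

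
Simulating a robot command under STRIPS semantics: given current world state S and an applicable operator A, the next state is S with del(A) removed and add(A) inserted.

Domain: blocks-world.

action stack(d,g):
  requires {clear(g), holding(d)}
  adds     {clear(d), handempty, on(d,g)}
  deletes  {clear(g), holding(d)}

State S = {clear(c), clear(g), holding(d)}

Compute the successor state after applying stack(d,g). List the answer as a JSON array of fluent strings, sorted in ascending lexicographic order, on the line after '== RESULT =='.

Compute (S \ del) ∪ add:
  pre ⊆ S: {clear(g), holding(d)} ⊆ S  — applicable
  S \ del = {clear(c)}
  ∪ add   = {clear(c), clear(d), handempty, on(d,g)}

== RESULT ==
["clear(c)", "clear(d)", "handempty", "on(d,g)"]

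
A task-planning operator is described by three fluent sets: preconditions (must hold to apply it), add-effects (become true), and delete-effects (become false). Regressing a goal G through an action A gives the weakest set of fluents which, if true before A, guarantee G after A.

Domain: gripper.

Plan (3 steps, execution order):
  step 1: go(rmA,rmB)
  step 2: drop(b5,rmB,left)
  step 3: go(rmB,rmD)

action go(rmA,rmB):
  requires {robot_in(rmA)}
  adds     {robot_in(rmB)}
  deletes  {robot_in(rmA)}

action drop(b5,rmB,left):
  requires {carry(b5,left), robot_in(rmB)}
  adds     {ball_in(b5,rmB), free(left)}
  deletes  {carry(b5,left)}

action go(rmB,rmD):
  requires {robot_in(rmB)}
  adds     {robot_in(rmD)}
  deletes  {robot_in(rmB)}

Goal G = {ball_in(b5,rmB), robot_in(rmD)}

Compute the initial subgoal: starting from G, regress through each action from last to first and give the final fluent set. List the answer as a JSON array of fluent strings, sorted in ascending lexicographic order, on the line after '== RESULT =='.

Work backward from the goal:
  through step 3 (go(rmB,rmD)): drop {robot_in(rmD)}, keep {ball_in(b5,rmB)}, require {robot_in(rmB)}
    → {ball_in(b5,rmB), robot_in(rmB)}
  through step 2 (drop(b5,rmB,left)): drop {ball_in(b5,rmB)}, keep {robot_in(rmB)}, require {carry(b5,left), robot_in(rmB)}
    → {carry(b5,left), robot_in(rmB)}
  through step 1 (go(rmA,rmB)): drop {robot_in(rmB)}, keep {carry(b5,left)}, require {robot_in(rmA)}
    → {carry(b5,left), robot_in(rmA)}

== RESULT ==
["carry(b5,left)", "robot_in(rmA)"]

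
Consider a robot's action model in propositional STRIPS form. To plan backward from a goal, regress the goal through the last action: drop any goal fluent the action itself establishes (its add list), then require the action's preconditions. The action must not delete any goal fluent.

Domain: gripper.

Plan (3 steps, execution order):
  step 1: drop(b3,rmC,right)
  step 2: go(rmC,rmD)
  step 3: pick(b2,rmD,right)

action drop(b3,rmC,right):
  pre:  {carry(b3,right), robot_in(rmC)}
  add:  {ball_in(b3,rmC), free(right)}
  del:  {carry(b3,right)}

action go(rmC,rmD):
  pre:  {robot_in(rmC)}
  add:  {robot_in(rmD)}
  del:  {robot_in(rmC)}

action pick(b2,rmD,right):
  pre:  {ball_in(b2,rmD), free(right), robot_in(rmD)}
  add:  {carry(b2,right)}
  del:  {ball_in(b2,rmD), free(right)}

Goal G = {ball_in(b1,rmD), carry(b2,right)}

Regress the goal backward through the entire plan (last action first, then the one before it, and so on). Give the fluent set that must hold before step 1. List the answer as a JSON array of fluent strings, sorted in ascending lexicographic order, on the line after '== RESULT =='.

Work backward from the goal:
  through step 3 (pick(b2,rmD,right)): drop {carry(b2,right)}, keep {ball_in(b1,rmD)}, require {ball_in(b2,rmD), free(right), robot_in(rmD)}
    → {ball_in(b1,rmD), ball_in(b2,rmD), free(right), robot_in(rmD)}
  through step 2 (go(rmC,rmD)): drop {robot_in(rmD)}, keep {ball_in(b1,rmD), ball_in(b2,rmD), free(right)}, require {robot_in(rmC)}
    → {ball_in(b1,rmD), ball_in(b2,rmD), free(right), robot_in(rmC)}
  through step 1 (drop(b3,rmC,right)): drop {free(right)}, keep {ball_in(b1,rmD), ball_in(b2,rmD), robot_in(rmC)}, require {carry(b3,right), robot_in(rmC)}
    → {ball_in(b1,rmD), ball_in(b2,rmD), carry(b3,right), robot_in(rmC)}

== RESULT ==
["ball_in(b1,rmD)", "ball_in(b2,rmD)", "carry(b3,right)", "robot_in(rmC)"]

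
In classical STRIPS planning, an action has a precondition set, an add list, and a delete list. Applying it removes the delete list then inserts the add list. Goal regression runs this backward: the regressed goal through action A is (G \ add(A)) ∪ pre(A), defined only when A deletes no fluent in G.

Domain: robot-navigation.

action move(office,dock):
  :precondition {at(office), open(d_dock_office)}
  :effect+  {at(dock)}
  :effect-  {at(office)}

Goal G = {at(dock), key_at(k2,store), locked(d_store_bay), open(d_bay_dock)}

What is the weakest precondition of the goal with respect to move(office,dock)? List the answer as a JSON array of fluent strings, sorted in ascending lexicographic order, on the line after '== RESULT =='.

Regress:
  G ∩ del = {}  (empty — regression defined)
  G \ add = {at(dock), key_at(k2,store), locked(d_store_bay), open(d_bay_dock)} \ {at(dock)} = {key_at(k2,store), locked(d_store_bay), open(d_bay_dock)}
  ∪ pre   = {key_at(k2,store), locked(d_store_bay), open(d_bay_dock)} ∪ {at(office), open(d_dock_office)}
          = {at(office), key_at(k2,store), locked(d_store_bay), open(d_bay_dock), open(d_dock_office)}

== RESULT ==
["at(office)", "key_at(k2,store)", "locked(d_store_bay)", "open(d_bay_dock)", "open(d_dock_office)"]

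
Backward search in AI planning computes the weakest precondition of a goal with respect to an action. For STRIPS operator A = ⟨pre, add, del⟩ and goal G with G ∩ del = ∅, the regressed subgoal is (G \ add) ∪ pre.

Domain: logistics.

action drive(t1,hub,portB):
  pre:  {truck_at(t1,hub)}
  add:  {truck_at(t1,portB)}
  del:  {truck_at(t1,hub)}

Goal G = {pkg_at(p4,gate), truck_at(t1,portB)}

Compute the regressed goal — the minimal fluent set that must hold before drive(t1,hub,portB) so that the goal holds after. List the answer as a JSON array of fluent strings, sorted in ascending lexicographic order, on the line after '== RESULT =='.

Compute (G \ add) ∪ pre:
  G ∩ del = {}  (empty — regression defined)
  G \ add = {pkg_at(p4,gate), truck_at(t1,portB)} \ {truck_at(t1,portB)} = {pkg_at(p4,gate)}
  ∪ pre   = {pkg_at(p4,gate)} ∪ {truck_at(t1,hub)}
          = {pkg_at(p4,gate), truck_at(t1,hub)}

== RESULT ==
["pkg_at(p4,gate)", "truck_at(t1,hub)"]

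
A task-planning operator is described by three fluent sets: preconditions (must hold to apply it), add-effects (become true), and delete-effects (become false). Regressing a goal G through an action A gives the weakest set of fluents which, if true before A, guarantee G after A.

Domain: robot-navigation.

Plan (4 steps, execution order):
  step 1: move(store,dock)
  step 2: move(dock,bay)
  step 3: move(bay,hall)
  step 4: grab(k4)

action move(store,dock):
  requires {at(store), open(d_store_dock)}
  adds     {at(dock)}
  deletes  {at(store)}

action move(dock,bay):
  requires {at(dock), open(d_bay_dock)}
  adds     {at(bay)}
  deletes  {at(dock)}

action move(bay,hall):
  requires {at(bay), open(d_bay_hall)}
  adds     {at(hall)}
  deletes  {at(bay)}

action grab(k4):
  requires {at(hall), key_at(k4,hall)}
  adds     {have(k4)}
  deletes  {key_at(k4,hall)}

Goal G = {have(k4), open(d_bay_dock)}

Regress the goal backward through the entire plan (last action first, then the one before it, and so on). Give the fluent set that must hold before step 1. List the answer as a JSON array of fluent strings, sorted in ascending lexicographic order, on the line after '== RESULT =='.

Regress step by step:
  through step 4 (grab(k4)): drop {have(k4)}, keep {open(d_bay_dock)}, require {at(hall), key_at(k4,hall)}
    → {at(hall), key_at(k4,hall), open(d_bay_dock)}
  through step 3 (move(bay,hall)): drop {at(hall)}, keep {key_at(k4,hall), open(d_bay_dock)}, require {at(bay), open(d_bay_hall)}
    → {at(bay), key_at(k4,hall), open(d_bay_dock), open(d_bay_hall)}
  through step 2 (move(dock,bay)): drop {at(bay)}, keep {key_at(k4,hall), open(d_bay_dock), open(d_bay_hall)}, require {at(dock), open(d_bay_dock)}
    → {at(dock), key_at(k4,hall), open(d_bay_dock), open(d_bay_hall)}
  through step 1 (move(store,dock)): drop {at(dock)}, keep {key_at(k4,hall), open(d_bay_dock), open(d_bay_hall)}, require {at(store), open(d_store_dock)}
    → {at(store), key_at(k4,hall), open(d_bay_dock), open(d_bay_hall), open(d_store_dock)}

== RESULT ==
["at(store)", "key_at(k4,hall)", "open(d_bay_dock)", "open(d_bay_hall)", "open(d_store_dock)"]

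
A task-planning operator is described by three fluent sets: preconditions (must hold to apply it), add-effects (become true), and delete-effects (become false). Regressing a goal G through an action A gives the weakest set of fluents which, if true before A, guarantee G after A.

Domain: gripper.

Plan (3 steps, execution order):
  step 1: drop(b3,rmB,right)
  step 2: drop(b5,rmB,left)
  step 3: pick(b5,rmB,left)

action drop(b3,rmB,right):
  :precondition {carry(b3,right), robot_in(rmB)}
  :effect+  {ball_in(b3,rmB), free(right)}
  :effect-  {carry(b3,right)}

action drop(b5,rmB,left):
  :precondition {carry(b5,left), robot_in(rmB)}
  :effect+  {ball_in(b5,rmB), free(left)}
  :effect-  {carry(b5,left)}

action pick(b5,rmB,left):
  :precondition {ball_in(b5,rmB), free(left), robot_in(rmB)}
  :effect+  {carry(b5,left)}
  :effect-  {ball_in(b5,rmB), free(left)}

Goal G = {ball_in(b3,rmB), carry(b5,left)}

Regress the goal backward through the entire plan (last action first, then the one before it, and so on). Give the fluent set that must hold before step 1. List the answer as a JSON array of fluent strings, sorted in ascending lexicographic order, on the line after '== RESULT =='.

Work backward from the goal:
  through step 3 (pick(b5,rmB,left)): drop {carry(b5,left)}, keep {ball_in(b3,rmB)}, require {ball_in(b5,rmB), free(left), robot_in(rmB)}
    → {ball_in(b3,rmB), ball_in(b5,rmB), free(left), robot_in(rmB)}
  through step 2 (drop(b5,rmB,left)): drop {ball_in(b5,rmB), free(left)}, keep {ball_in(b3,rmB), robot_in(rmB)}, require {carry(b5,left), robot_in(rmB)}
    → {ball_in(b3,rmB), carry(b5,left), robot_in(rmB)}
  through step 1 (drop(b3,rmB,right)): drop {ball_in(b3,rmB)}, keep {carry(b5,left), robot_in(rmB)}, require {carry(b3,right), robot_in(rmB)}
    → {carry(b3,right), carry(b5,left), robot_in(rmB)}

== RESULT ==
["carry(b3,right)", "carry(b5,left)", "robot_in(rmB)"]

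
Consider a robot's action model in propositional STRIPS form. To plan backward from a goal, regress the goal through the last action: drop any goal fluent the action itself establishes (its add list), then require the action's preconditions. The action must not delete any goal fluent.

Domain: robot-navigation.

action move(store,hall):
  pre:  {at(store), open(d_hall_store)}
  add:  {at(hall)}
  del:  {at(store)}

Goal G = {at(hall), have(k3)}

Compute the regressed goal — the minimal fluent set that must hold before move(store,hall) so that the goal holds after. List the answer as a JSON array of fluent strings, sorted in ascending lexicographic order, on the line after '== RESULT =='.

Compute (G \ add) ∪ pre:
  G ∩ del = {}  (empty — regression defined)
  G \ add = {at(hall), have(k3)} \ {at(hall)} = {have(k3)}
  ∪ pre   = {have(k3)} ∪ {at(store), open(d_hall_store)}
          = {at(store), have(k3), open(d_hall_store)}

== RESULT ==
["at(store)", "have(k3)", "open(d_hall_store)"]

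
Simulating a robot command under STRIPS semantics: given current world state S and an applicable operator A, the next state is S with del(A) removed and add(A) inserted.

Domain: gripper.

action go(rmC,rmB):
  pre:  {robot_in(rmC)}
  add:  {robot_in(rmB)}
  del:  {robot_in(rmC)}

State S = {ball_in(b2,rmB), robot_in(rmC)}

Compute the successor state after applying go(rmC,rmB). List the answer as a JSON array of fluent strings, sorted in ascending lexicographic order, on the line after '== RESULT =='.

Compute (S \ del) ∪ add:
  pre ⊆ S: {robot_in(rmC)} ⊆ S  — applicable
  S \ del = {ball_in(b2,rmB)}
  ∪ add   = {ball_in(b2,rmB), robot_in(rmB)}

== RESULT ==
["ball_in(b2,rmB)", "robot_in(rmB)"]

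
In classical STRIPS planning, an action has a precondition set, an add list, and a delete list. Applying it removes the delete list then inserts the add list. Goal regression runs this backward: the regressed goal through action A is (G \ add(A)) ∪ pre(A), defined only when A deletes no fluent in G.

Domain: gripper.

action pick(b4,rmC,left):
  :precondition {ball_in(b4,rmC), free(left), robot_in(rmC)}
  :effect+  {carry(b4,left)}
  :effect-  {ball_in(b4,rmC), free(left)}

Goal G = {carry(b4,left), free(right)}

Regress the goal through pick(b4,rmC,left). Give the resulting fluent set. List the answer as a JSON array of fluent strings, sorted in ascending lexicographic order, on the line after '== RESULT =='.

Compute (G \ add) ∪ pre:
  G ∩ del = {}  (empty — regression defined)
  G \ add = {carry(b4,left), free(right)} \ {carry(b4,left)} = {free(right)}
  ∪ pre   = {free(right)} ∪ {ball_in(b4,rmC), free(left), robot_in(rmC)}
          = {ball_in(b4,rmC), free(left), free(right), robot_in(rmC)}

== RESULT ==
["ball_in(b4,rmC)", "free(left)", "free(right)", "robot_in(rmC)"]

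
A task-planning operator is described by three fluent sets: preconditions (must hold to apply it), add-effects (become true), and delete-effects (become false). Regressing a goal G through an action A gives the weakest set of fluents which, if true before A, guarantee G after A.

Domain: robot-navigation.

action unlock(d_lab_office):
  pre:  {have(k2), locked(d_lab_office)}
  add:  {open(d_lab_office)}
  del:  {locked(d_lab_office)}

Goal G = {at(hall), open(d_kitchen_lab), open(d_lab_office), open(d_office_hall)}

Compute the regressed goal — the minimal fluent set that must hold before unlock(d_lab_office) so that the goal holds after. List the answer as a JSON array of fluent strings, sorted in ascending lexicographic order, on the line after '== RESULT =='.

Compute (G \ add) ∪ pre:
  G ∩ del = {}  (empty — regression defined)
  G \ add = {at(hall), open(d_kitchen_lab), open(d_lab_office), open(d_office_hall)} \ {open(d_lab_office)} = {at(hall), open(d_kitchen_lab), open(d_office_hall)}
  ∪ pre   = {at(hall), open(d_kitchen_lab), open(d_office_hall)} ∪ {have(k2), locked(d_lab_office)}
          = {at(hall), have(k2), locked(d_lab_office), open(d_kitchen_lab), open(d_office_hall)}

== RESULT ==
["at(hall)", "have(k2)", "locked(d_lab_office)", "open(d_kitchen_lab)", "open(d_office_hall)"]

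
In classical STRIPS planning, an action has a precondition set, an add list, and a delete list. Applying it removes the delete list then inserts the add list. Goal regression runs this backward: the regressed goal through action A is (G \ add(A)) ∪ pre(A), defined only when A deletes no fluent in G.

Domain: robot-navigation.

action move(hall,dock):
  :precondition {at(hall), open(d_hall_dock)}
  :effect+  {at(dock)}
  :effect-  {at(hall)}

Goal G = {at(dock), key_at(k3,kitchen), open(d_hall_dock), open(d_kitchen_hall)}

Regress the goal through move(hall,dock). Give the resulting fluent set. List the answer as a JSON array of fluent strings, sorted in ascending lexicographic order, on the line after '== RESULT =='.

Regress:
  G ∩ del = {}  (empty — regression defined)
  G \ add = {at(dock), key_at(k3,kitchen), open(d_hall_dock), open(d_kitchen_hall)} \ {at(dock)} = {key_at(k3,kitchen), open(d_hall_dock), open(d_kitchen_hall)}
  ∪ pre   = {key_at(k3,kitchen), open(d_hall_dock), open(d_kitchen_hall)} ∪ {at(hall), open(d_hall_dock)}
          = {at(hall), key_at(k3,kitchen), open(d_hall_dock), open(d_kitchen_hall)}

== RESULT ==
["at(hall)", "key_at(k3,kitchen)", "open(d_hall_dock)", "open(d_kitchen_hall)"]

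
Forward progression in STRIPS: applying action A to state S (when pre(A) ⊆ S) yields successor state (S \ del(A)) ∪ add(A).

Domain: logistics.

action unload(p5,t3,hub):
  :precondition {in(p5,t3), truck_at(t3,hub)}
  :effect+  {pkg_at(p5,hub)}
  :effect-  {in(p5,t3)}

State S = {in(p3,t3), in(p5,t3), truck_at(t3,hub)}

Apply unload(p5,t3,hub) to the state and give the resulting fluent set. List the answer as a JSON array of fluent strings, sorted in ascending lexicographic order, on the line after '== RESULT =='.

Progress:
  pre ⊆ S: {in(p5,t3), truck_at(t3,hub)} ⊆ S  — applicable
  S \ del = {in(p3,t3), truck_at(t3,hub)}
  ∪ add   = {in(p3,t3), pkg_at(p5,hub), truck_at(t3,hub)}

== RESULT ==
["in(p3,t3)", "pkg_at(p5,hub)", "truck_at(t3,hub)"]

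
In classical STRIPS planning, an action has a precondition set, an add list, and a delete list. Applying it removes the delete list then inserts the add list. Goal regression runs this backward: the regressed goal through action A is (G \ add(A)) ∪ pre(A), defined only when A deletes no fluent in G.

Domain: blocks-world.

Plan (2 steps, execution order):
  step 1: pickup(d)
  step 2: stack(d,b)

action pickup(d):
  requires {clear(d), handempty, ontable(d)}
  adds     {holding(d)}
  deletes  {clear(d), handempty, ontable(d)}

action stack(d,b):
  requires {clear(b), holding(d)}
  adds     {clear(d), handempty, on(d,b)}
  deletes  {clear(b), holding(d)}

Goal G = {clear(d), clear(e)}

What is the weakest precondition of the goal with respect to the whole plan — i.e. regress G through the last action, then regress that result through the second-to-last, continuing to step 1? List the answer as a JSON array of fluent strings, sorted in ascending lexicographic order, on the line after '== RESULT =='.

Work backward from the goal:
  through step 2 (stack(d,b)): drop {clear(d)}, keep {clear(e)}, require {clear(b), holding(d)}
    → {clear(b), clear(e), holding(d)}
  through step 1 (pickup(d)): drop {holding(d)}, keep {clear(b), clear(e)}, require {clear(d), handempty, ontable(d)}
    → {clear(b), clear(d), clear(e), handempty, ontable(d)}

== RESULT ==
["clear(b)", "clear(d)", "clear(e)", "handempty", "ontable(d)"]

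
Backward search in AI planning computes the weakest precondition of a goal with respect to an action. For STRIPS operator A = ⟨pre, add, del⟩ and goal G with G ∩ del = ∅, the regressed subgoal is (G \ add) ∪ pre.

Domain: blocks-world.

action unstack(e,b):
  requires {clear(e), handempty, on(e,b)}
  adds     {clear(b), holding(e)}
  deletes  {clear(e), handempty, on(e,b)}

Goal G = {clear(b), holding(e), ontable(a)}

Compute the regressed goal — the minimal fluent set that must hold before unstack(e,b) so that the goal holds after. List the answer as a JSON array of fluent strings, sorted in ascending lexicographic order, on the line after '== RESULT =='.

Compute (G \ add) ∪ pre:
  G ∩ del = {}  (empty — regression defined)
  G \ add = {clear(b), holding(e), ontable(a)} \ {clear(b), holding(e)} = {ontable(a)}
  ∪ pre   = {ontable(a)} ∪ {clear(e), handempty, on(e,b)}
          = {clear(e), handempty, on(e,b), ontable(a)}

== RESULT ==
["clear(e)", "handempty", "on(e,b)", "ontable(a)"]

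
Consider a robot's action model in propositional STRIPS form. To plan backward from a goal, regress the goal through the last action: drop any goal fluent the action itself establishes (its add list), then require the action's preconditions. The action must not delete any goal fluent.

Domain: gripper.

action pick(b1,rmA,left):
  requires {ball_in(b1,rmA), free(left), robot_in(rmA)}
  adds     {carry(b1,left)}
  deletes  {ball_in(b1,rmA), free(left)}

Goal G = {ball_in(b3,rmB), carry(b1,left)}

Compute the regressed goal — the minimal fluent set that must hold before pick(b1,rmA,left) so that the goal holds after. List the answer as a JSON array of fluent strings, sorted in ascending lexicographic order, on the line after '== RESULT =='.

Regress:
  G ∩ del = {}  (empty — regression defined)
  G \ add = {ball_in(b3,rmB), carry(b1,left)} \ {carry(b1,left)} = {ball_in(b3,rmB)}
  ∪ pre   = {ball_in(b3,rmB)} ∪ {ball_in(b1,rmA), free(left), robot_in(rmA)}
          = {ball_in(b1,rmA), ball_in(b3,rmB), free(left), robot_in(rmA)}

== RESULT ==
["ball_in(b1,rmA)", "ball_in(b3,rmB)", "free(left)", "robot_in(rmA)"]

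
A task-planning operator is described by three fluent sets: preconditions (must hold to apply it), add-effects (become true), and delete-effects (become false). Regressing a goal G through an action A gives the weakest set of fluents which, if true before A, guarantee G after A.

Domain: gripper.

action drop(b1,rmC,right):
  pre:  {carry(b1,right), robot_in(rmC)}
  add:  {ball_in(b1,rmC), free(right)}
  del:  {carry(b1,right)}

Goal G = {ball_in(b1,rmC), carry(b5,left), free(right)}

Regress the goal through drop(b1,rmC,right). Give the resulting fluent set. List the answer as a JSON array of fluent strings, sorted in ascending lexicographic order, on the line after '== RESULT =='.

Compute (G \ add) ∪ pre:
  G ∩ del = {}  (empty — regression defined)
  G \ add = {ball_in(b1,rmC), carry(b5,left), free(right)} \ {ball_in(b1,rmC), free(right)} = {carry(b5,left)}
  ∪ pre   = {carry(b5,left)} ∪ {carry(b1,right), robot_in(rmC)}
          = {carry(b1,right), carry(b5,left), robot_in(rmC)}

== RESULT ==
["carry(b1,right)", "carry(b5,left)", "robot_in(rmC)"]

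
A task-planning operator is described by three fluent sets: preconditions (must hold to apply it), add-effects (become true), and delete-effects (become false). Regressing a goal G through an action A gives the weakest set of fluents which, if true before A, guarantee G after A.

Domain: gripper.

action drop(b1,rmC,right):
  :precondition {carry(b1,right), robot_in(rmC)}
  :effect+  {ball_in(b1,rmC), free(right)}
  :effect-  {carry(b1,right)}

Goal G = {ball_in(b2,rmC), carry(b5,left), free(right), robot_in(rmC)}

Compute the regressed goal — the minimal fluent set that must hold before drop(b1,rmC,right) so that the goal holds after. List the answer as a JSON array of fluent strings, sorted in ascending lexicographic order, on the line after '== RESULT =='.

Compute (G \ add) ∪ pre:
  G ∩ del = {}  (empty — regression defined)
  G \ add = {ball_in(b2,rmC), carry(b5,left), free(right), robot_in(rmC)} \ {ball_in(b1,rmC), free(right)} = {ball_in(b2,rmC), carry(b5,left), robot_in(rmC)}
  ∪ pre   = {ball_in(b2,rmC), carry(b5,left), robot_in(rmC)} ∪ {carry(b1,right), robot_in(rmC)}
          = {ball_in(b2,rmC), carry(b1,right), carry(b5,left), robot_in(rmC)}

== RESULT ==
["ball_in(b2,rmC)", "carry(b1,right)", "carry(b5,left)", "robot_in(rmC)"]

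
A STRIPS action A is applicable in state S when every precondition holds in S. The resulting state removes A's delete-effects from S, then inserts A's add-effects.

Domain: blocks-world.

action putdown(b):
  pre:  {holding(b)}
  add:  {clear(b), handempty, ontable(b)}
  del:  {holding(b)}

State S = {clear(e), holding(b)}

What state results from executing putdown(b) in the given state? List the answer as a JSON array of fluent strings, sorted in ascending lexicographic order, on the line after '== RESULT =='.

Progress:
  pre ⊆ S: {holding(b)} ⊆ S  — applicable
  S \ del = {clear(e)}
  ∪ add   = {clear(b), clear(e), handempty, ontable(b)}

== RESULT ==
["clear(b)", "clear(e)", "handempty", "ontable(b)"]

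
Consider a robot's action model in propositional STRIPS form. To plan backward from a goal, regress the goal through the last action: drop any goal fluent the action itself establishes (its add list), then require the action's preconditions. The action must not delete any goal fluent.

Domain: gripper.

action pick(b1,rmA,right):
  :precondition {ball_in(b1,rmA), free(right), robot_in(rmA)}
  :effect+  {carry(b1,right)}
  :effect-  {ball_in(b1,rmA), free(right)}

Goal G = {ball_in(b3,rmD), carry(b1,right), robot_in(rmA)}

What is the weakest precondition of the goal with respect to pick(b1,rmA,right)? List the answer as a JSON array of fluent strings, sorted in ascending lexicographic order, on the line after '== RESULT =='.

Regress:
  G ∩ del = {}  (empty — regression defined)
  G \ add = {ball_in(b3,rmD), carry(b1,right), robot_in(rmA)} \ {carry(b1,right)} = {ball_in(b3,rmD), robot_in(rmA)}
  ∪ pre   = {ball_in(b3,rmD), robot_in(rmA)} ∪ {ball_in(b1,rmA), free(right), robot_in(rmA)}
          = {ball_in(b1,rmA), ball_in(b3,rmD), free(right), robot_in(rmA)}

== RESULT ==
["ball_in(b1,rmA)", "ball_in(b3,rmD)", "free(right)", "robot_in(rmA)"]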